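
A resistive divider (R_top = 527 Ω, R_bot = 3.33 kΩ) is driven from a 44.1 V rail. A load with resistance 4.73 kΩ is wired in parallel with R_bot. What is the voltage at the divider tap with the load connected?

V_out ≈ 34.7 V

The load sits in parallel with R_bot: R_bot‖R_L = (3330 × 4730) / (3330 + 4730) = 1954 Ω.
V_out = 44.1 × 1954 / (527 + 1954) = 44.1 × 1954/2481 = 34.7 V.
(Unloaded it would have been 38.1 V.)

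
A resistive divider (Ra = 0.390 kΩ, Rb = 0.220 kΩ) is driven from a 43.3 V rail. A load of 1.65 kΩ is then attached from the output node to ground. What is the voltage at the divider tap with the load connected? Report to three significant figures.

V_out ≈ 14.4 V

The load sits in parallel with Rb: Rb‖R_L = (220 × 1650) / (220 + 1650) = 194.1 Ω.
V_out = 43.3 × 194.1 / (390 + 194.1) = 43.3 × 194.1/584.1 = 14.4 V.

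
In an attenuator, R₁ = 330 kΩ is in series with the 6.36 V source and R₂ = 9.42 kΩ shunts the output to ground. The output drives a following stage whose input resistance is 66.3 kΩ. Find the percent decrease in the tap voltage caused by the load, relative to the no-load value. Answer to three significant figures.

Unloaded V = 6.36 × 9.42/339.4 = 0.17651 V.
Loaded: R₂‖R_L = 8.248 kΩ, giving V = 6.36 × 8.248/338.2 = 0.15509 V.
Drop = (0.17651 − 0.15509) / 0.17651 = 12.1 %.

12.1 %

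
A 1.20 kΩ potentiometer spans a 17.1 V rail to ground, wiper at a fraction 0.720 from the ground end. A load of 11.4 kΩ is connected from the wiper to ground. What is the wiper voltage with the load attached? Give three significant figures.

V ≈ 12.1 V

The wiper splits the pot into (1−α)R = 336.0 Ω above and αR = 864.0 Ω below.
Lower section ‖ load = 803.1 Ω.
V_wiper = 17.1 × 803.1/(336.0 + 803.1) = 12.1 V.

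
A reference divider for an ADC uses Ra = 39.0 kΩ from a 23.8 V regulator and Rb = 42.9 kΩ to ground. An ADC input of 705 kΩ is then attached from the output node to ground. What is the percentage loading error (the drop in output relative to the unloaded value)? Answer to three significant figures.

2.82 %

The divider's output (Thévenin) resistance is Ra‖Rb = 20.43 kΩ.
Fractional drop under load = R_th/(R_th + R_L) = 20.43 / (20.43 + 705) = 0.02816.
So the output falls by 2.82 %.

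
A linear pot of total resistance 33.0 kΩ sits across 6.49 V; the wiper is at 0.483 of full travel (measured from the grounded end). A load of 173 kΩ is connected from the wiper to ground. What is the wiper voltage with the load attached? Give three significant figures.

V ≈ 2.99 V

The wiper splits the pot into (1−α)R = 17.06 kΩ above and αR = 15.94 kΩ below.
Lower section ‖ load = 14.59 kΩ.
V_wiper = 6.49 × 14.59/(17.06 + 14.59) = 2.99 V.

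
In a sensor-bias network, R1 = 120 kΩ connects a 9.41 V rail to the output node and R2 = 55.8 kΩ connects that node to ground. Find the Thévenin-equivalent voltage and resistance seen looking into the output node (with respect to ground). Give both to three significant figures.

V_th is the open-circuit tap voltage: 9.41 × 55.8/(120 + 55.8) = 2.99 V.
With the supply zeroed, R1 and R2 appear in parallel from the tap: R_th = R1‖R2 = (120 × 55.8)/175.8 = 38.1 kΩ.

V_th = 2.99 V, R_th = 38.1 kΩ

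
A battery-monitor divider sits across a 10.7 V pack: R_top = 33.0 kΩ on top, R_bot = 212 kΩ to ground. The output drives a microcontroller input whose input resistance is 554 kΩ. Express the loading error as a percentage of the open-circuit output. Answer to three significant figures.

The divider's output (Thévenin) resistance is R_top‖R_bot = 28.56 kΩ.
Fractional drop under load = R_th/(R_th + R_L) = 28.56 / (28.56 + 554) = 0.04902.
So the output falls by 4.90 %.

4.90 %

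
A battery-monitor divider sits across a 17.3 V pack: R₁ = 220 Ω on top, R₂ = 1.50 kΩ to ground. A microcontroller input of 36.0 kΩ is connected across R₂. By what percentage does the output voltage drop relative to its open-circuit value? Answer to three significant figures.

0.530 %

The divider's output (Thévenin) resistance is R₁‖R₂ = 191.9 Ω.
Fractional drop under load = R_th/(R_th + R_L) = 191.9 / (191.9 + 36000) = 0.005301.
So the output falls by 0.530 %.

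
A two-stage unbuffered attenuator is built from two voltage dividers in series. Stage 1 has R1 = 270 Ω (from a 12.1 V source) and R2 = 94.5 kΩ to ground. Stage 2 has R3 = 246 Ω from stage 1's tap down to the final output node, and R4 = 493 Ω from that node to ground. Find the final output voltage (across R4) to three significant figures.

Stage 2 presents R3+R4 = 739.0 Ω as a load on stage 1's tap.
Stage 1's lower leg becomes R2‖(R3+R4) = 733.3 Ω, so V_mid = 12.1 × 733.3/1003 = 8.844 V.
Stage 2 is itself unloaded: V_out = V_mid × R4/(R3+R4) = 8.844 × 493/739.0 = 5.90 V.

V_out ≈ 5.90 V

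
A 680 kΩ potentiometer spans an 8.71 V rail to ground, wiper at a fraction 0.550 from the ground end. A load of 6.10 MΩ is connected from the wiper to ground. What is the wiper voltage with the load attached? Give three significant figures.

V ≈ 4.66 V

The wiper splits the pot into (1−α)R = 306.0 kΩ above and αR = 374.0 kΩ below.
Lower section ‖ load = 352.4 kΩ.
V_wiper = 8.71 × 352.4/(306.0 + 352.4) = 4.66 V.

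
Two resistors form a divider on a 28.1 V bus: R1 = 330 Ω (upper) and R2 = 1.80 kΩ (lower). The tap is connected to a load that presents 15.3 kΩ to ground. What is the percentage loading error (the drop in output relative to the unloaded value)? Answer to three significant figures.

1.79 %

The divider's output (Thévenin) resistance is R1‖R2 = 278.9 Ω.
Fractional drop under load = R_th/(R_th + R_L) = 278.9 / (278.9 + 15300) = 0.01790.
So the output falls by 1.79 %.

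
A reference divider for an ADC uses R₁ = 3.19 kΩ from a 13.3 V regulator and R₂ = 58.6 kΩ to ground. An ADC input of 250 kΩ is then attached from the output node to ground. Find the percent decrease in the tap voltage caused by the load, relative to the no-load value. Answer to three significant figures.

1.20 %

The divider's output (Thévenin) resistance is R₁‖R₂ = 3.025 kΩ.
Fractional drop under load = R_th/(R_th + R_L) = 3.025 / (3.025 + 250) = 0.01196.
So the output falls by 1.20 %.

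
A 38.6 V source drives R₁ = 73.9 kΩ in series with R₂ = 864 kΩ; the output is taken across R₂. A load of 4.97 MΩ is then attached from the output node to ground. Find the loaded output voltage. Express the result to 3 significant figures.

V_out ≈ 35.1 V

The load sits in parallel with R₂: R₂‖R_L = (864 × 4970) / (864 + 4970) = 736.0 kΩ.
V_out = 38.6 × 736.0 / (73.9 + 736.0) = 38.6 × 736.0/809.9 = 35.1 V.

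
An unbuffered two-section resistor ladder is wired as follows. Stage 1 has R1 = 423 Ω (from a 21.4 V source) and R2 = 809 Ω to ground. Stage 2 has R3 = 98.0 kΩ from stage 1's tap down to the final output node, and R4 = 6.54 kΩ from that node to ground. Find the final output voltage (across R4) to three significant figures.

Stage 2 presents R3+R4 = 104500 Ω as a load on stage 1's tap.
Stage 1's lower leg becomes R2‖(R3+R4) = 802.8 Ω, so V_mid = 21.4 × 802.8/1226 = 14.02 V.
Stage 2 is itself unloaded: V_out = V_mid × R4/(R3+R4) = 14.02 × 6540/104500 = 0.877 V.

V_out ≈ 0.877 V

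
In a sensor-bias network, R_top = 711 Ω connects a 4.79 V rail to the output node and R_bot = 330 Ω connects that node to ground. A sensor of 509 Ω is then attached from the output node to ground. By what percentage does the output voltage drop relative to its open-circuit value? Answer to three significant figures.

30.7 %

The divider's output (Thévenin) resistance is R_top‖R_bot = 225.4 Ω.
Fractional drop under load = R_th/(R_th + R_L) = 225.4 / (225.4 + 509) = 0.3069.
So the output falls by 30.7 %.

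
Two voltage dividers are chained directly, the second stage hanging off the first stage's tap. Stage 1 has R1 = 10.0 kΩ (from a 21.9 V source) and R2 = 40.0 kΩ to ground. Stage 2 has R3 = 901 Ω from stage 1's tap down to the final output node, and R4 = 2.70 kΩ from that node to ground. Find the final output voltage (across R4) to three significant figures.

Stage 2 presents R3+R4 = 3601 Ω as a load on stage 1's tap.
Stage 1's lower leg becomes R2‖(R3+R4) = 3304 Ω, so V_mid = 21.9 × 3304/13300 = 5.438 V.
Stage 2 is itself unloaded: V_out = V_mid × R4/(R3+R4) = 5.438 × 2700/3601 = 4.08 V.

V_out ≈ 4.08 V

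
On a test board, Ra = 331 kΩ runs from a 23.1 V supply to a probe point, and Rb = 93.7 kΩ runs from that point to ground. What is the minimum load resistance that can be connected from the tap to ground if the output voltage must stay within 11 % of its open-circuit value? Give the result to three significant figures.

R_L(min) ≈ 591 kΩ

Output resistance R_th = Ra‖Rb = (331 × 93.7)/424.7 = 73.03 kΩ.
The fractional drop is R_th/(R_th + R_L); requiring this ≤ 0.110 gives R_L ≥ R_th(1/0.110 − 1) = 73.03 × 8.091 = 591 kΩ.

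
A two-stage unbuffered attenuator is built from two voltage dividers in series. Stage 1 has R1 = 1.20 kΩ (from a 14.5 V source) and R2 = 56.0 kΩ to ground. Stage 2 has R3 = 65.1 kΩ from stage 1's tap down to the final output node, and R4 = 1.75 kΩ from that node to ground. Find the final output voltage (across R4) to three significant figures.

Stage 2 presents R3+R4 = 66.85 kΩ as a load on stage 1's tap.
Stage 1's lower leg becomes R2‖(R3+R4) = 30.47 kΩ, so V_mid = 14.5 × 30.47/31.67 = 13.95 V.
Stage 2 is itself unloaded: V_out = V_mid × R4/(R3+R4) = 13.95 × 1.75/66.85 = 0.365 V.

V_out ≈ 0.365 V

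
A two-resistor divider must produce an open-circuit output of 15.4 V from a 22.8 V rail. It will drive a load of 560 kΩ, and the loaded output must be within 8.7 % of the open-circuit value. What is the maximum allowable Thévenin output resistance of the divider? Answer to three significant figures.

R_th ≤ 53.4 kΩ

Loading drop = R_th/(R_th + R_L) ≤ 0.0870, so R_th ≤ R_L · ε/(1−ε) = 560 kΩ × 0.0870/0.9130 = 53.4 kΩ.
(Any R1, R2 with R2/(R1+R2) = 0.675 and R1‖R2 ≤ 53.4 kΩ will meet the spec.)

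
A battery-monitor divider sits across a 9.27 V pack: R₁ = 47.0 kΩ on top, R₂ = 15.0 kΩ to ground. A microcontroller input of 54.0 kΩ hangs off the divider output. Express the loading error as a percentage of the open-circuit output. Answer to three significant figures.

Unloaded V = 9.27 × 15.0/62.00 = 2.243 V.
Loaded: R₂‖R_L = 11.74 kΩ, giving V = 9.27 × 11.74/58.74 = 1.853 V.
Drop = (2.243 − 1.853) / 2.243 = 17.4 %.

17.4 %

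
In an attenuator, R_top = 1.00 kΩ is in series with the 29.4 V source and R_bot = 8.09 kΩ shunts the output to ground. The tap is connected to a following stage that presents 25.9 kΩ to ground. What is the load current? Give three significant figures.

R_bot‖R_L = 6.164 kΩ; V_out = 29.4 × 6.164/7.164 = 25.30 V.
I_L = V_out / R_L = 25.30 / 25.9 kΩ = 0.977 mA.

I_L ≈ 0.977 mA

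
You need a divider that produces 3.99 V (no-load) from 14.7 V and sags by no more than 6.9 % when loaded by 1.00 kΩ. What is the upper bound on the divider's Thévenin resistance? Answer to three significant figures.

Loading drop = R_th/(R_th + R_L) ≤ 0.0690, so R_th ≤ R_L · ε/(1−ε) = 1.00 kΩ × 0.0690/0.9310 = 74.1 Ω.

R_th ≤ 74.1 Ω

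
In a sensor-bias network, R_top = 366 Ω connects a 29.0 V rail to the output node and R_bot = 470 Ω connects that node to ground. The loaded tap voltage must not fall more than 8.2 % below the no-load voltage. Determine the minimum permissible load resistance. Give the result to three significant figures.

R_L(min) ≈ 2.30 kΩ

Output resistance R_th = R_top‖R_bot = (366 × 470)/836.0 = 205.8 Ω.
The fractional drop is R_th/(R_th + R_L); requiring this ≤ 0.0820 gives R_L ≥ R_th(1/0.0820 − 1) = 205.8 × 11.20 = 2.30 kΩ.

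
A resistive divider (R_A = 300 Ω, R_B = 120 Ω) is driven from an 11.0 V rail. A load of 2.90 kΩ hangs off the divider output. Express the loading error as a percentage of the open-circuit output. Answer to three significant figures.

2.87 %

The divider's output (Thévenin) resistance is R_A‖R_B = 85.71 Ω.
Fractional drop under load = R_th/(R_th + R_L) = 85.71 / (85.71 + 2900) = 0.02871.
So the output falls by 2.87 %.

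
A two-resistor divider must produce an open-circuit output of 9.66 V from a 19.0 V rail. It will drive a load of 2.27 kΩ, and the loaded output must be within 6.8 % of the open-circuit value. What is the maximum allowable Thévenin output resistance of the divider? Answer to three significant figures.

R_th ≤ 166 Ω

Loading drop = R_th/(R_th + R_L) ≤ 0.0680, so R_th ≤ R_L · ε/(1−ε) = 2.27 kΩ × 0.0680/0.9320 = 166 Ω.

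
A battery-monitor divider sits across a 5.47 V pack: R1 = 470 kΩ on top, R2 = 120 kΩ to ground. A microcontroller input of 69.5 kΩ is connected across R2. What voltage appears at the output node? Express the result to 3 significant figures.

The load sits in parallel with R2: R2‖R_L = (120 × 69.5) / (120 + 69.5) = 44.01 kΩ.
V_out = 5.47 × 44.01 / (470 + 44.01) = 5.47 × 44.01/514.0 = 0.468 V.

V_out ≈ 0.468 V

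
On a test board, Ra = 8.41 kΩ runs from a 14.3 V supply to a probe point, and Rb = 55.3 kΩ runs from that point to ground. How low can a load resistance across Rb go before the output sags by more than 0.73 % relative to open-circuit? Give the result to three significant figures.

R_L(min) ≈ 993 kΩ

Output resistance R_th = Ra‖Rb = (8.41 × 55.3)/63.71 = 7.300 kΩ.
The fractional drop is R_th/(R_th + R_L); requiring this ≤ 0.00730 gives R_L ≥ R_th(1/0.00730 − 1) = 7.300 × 136.0 = 993 kΩ.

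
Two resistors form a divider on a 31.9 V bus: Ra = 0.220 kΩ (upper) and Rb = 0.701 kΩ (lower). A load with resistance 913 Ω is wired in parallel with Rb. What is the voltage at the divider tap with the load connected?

V_out ≈ 20.5 V

The load sits in parallel with Rb: Rb‖R_L = (701 × 913) / (701 + 913) = 396.5 Ω.
V_out = 31.9 × 396.5 / (220 + 396.5) = 31.9 × 396.5/616.5 = 20.5 V.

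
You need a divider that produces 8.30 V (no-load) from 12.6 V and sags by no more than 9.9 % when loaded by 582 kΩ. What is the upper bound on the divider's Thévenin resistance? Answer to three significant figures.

Loading drop = R_th/(R_th + R_L) ≤ 0.0990, so R_th ≤ R_L · ε/(1−ε) = 582 kΩ × 0.0990/0.9010 = 63.9 kΩ.
(Any R1, R2 with R2/(R1+R2) = 0.659 and R1‖R2 ≤ 63.9 kΩ will meet the spec.)

R_th ≤ 63.9 kΩ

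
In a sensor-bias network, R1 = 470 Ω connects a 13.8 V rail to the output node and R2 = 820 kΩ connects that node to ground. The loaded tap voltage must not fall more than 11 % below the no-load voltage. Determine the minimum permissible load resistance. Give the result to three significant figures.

Output resistance R_th = R1‖R2 = (470 × 820000)/820500 = 469.7 Ω.
The fractional drop is R_th/(R_th + R_L); requiring this ≤ 0.110 gives R_L ≥ R_th(1/0.110 − 1) = 469.7 × 8.091 = 3.80 kΩ.

R_L(min) ≈ 3.80 kΩ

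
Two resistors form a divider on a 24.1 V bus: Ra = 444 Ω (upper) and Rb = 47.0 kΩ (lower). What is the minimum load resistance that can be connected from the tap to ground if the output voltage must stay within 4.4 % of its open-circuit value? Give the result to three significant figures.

Output resistance R_th = Ra‖Rb = (444 × 47000)/47440 = 439.8 Ω.
The fractional drop is R_th/(R_th + R_L); requiring this ≤ 0.0440 gives R_L ≥ R_th(1/0.0440 − 1) = 439.8 × 21.73 = 9.56 kΩ.

R_L(min) ≈ 9.56 kΩ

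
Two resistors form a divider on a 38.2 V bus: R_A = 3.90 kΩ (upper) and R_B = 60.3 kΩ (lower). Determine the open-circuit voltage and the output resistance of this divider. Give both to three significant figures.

V_th is the open-circuit tap voltage: 38.2 × 60.3/(3.90 + 60.3) = 35.9 V.
With the supply zeroed, R_A and R_B appear in parallel from the tap: R_th = R_A‖R_B = (3.90 × 60.3)/64.20 = 3.66 kΩ.

V_th = 35.9 V, R_th = 3.66 kΩ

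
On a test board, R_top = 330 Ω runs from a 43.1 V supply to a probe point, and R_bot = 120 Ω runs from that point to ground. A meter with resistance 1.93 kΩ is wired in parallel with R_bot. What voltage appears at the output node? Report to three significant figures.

The load sits in parallel with R_bot: R_bot‖R_L = (120 × 1930) / (120 + 1930) = 113.0 Ω.
V_out = 43.1 × 113.0 / (330 + 113.0) = 43.1 × 113.0/443.0 = 11.0 V.

V_out ≈ 11.0 V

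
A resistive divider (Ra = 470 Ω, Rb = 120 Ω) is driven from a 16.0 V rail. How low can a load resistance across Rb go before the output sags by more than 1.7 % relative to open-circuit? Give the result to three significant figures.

R_L(min) ≈ 5.53 kΩ

Output resistance R_th = Ra‖Rb = (470 × 120)/590.0 = 95.59 Ω.
The fractional drop is R_th/(R_th + R_L); requiring this ≤ 0.0170 gives R_L ≥ R_th(1/0.0170 − 1) = 95.59 × 57.82 = 5.53 kΩ.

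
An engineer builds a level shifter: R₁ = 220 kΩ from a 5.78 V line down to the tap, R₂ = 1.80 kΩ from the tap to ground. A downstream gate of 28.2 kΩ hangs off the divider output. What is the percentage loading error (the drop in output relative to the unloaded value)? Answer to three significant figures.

5.95 %

The divider's output (Thévenin) resistance is R₁‖R₂ = 1.785 kΩ.
Fractional drop under load = R_th/(R_th + R_L) = 1.785 / (1.785 + 28.2) = 0.05954.
So the output falls by 5.95 %.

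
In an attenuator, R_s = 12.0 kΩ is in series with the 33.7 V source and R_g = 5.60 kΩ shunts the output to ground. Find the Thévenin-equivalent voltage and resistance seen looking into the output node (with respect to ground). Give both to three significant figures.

V_th is the open-circuit tap voltage: 33.7 × 5.60/(12.0 + 5.60) = 10.7 V.
With the supply zeroed, R_s and R_g appear in parallel from the tap: R_th = R_s‖R_g = (12.0 × 5.60)/17.60 = 3.82 kΩ.

V_th = 10.7 V, R_th = 3.82 kΩ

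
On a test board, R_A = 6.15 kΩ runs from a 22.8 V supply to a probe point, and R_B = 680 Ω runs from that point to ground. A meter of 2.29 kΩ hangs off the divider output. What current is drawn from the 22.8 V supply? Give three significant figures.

I ≈ 3.42 mA

R_B‖R_L = 524.3 Ω, so the source sees R_A + R_B‖R_L = 6674 Ω.
I = 22.8 V / 6674 Ω = 3.42 mA.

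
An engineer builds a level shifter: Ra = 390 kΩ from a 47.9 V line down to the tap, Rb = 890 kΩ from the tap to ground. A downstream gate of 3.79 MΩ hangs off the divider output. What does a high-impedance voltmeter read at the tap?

The load sits in parallel with Rb: Rb‖R_L = (890 × 3790) / (890 + 3790) = 720.7 kΩ.
V_out = 47.9 × 720.7 / (390 + 720.7) = 47.9 × 720.7/1111 = 31.1 V.

V_out ≈ 31.1 V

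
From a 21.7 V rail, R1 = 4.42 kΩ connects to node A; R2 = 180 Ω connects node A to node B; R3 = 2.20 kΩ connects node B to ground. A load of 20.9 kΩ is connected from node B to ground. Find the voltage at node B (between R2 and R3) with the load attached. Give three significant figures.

At node B, R3 is in parallel with the load: R3‖R_L = 1990 Ω.
Below node A the resistance is R2 + (R3‖R_L) = 2170 Ω, so V_A = 21.7 × 2170/6590 = 7.147 V.
Then V_B = V_A × (R3‖R_L)/(R2 + R3‖R_L) = 7.147 × 1990/2170 = 6.55 V.

V ≈ 6.55 V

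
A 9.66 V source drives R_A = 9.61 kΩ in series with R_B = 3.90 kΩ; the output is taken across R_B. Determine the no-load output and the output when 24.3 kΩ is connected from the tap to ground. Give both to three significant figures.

Unloaded: 2.79 V; loaded: 2.50 V

Open-circuit: V = 9.66 × 3.90/(9.61 + 3.90) = 2.79 V.
With the load, R_B becomes R_B‖R_L = 3.361 kΩ, so V = 9.66 × 3.361/12.97 = 2.50 V.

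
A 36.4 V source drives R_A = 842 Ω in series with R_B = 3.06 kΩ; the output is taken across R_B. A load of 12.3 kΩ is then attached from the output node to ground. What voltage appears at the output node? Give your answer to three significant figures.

The load sits in parallel with R_B: R_B‖R_L = (3060 × 12300) / (3060 + 12300) = 2450 Ω.
V_out = 36.4 × 2450 / (842 + 2450) = 36.4 × 2450/3292 = 27.1 V.
(Unloaded it would have been 28.5 V.)

V_out ≈ 27.1 V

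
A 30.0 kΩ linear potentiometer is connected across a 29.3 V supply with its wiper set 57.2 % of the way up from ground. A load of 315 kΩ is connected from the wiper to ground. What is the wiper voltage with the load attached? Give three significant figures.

V ≈ 16.4 V

The wiper splits the pot into (1−α)R = 12.84 kΩ above and αR = 17.16 kΩ below.
Lower section ‖ load = 16.27 kΩ.
V_wiper = 29.3 × 16.27/(12.84 + 16.27) = 16.4 V.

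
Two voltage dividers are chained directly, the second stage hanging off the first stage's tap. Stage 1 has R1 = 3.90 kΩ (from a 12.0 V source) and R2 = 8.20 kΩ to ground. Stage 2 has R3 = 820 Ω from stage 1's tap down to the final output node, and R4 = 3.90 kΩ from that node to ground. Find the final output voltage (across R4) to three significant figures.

V_out ≈ 4.31 V

Stage 2 presents R3+R4 = 4720 Ω as a load on stage 1's tap.
Stage 1's lower leg becomes R2‖(R3+R4) = 2996 Ω, so V_mid = 12.0 × 2996/6896 = 5.213 V.
Stage 2 is itself unloaded: V_out = V_mid × R4/(R3+R4) = 5.213 × 3900/4720 = 4.31 V.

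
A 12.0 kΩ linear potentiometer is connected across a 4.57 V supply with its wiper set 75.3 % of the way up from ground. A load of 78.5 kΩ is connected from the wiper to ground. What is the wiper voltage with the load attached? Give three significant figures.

The wiper splits the pot into (1−α)R = 2.964 kΩ above and αR = 9.036 kΩ below.
Lower section ‖ load = 8.103 kΩ.
V_wiper = 4.57 × 8.103/(2.964 + 8.103) = 3.35 V.

V ≈ 3.35 V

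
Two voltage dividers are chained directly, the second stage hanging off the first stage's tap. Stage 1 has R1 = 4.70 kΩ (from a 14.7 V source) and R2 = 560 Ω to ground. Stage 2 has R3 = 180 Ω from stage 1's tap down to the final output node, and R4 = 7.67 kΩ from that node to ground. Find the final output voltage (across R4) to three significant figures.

Stage 2 presents R3+R4 = 7850 Ω as a load on stage 1's tap.
Stage 1's lower leg becomes R2‖(R3+R4) = 522.7 Ω, so V_mid = 14.7 × 522.7/5223 = 1.471 V.
Stage 2 is itself unloaded: V_out = V_mid × R4/(R3+R4) = 1.471 × 7670/7850 = 1.44 V.

V_out ≈ 1.44 V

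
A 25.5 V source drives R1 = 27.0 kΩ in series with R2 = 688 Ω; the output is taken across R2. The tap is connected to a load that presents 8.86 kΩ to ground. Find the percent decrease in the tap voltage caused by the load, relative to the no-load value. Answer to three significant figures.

7.04 %

The divider's output (Thévenin) resistance is R1‖R2 = 670.9 Ω.
Fractional drop under load = R_th/(R_th + R_L) = 670.9 / (670.9 + 8860) = 0.07039.
So the output falls by 7.04 %.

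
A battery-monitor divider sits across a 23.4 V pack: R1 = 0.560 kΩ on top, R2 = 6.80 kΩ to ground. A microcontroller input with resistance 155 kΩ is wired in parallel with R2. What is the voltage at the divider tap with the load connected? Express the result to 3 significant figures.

V_out ≈ 21.5 V

The load sits in parallel with R2: R2‖R_L = (6800 × 155000) / (6800 + 155000) = 6514 Ω.
V_out = 23.4 × 6514 / (560 + 6514) = 23.4 × 6514/7074 = 21.5 V.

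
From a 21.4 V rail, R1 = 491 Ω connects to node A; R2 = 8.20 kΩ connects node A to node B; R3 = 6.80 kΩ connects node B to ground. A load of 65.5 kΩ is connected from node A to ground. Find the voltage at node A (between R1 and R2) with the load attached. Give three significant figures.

Below node A the series string R2+R3 = 15000 Ω sits in parallel with the 65500 Ω load: 12200 Ω.
V_A = 21.4 × 12200/(491 + 12200) = 20.6 V.

V ≈ 20.6 V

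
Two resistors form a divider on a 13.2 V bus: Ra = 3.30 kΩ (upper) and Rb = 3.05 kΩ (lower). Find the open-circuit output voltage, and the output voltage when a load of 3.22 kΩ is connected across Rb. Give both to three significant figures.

Open-circuit: V = 13.2 × 3.05/(3.30 + 3.05) = 6.34 V.
With the load, Rb becomes Rb‖R_L = 1.566 kΩ, so V = 13.2 × 1.566/4.866 = 4.25 V.

Unloaded: 6.34 V; loaded: 4.25 V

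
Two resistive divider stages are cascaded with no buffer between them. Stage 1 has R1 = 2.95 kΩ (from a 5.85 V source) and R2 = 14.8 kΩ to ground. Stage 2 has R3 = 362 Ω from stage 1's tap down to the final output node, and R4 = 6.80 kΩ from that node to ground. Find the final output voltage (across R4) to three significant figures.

V_out ≈ 3.45 V

Stage 2 presents R3+R4 = 7162 Ω as a load on stage 1's tap.
Stage 1's lower leg becomes R2‖(R3+R4) = 4826 Ω, so V_mid = 5.85 × 4826/7776 = 3.631 V.
Stage 2 is itself unloaded: V_out = V_mid × R4/(R3+R4) = 3.631 × 6800/7162 = 3.45 V.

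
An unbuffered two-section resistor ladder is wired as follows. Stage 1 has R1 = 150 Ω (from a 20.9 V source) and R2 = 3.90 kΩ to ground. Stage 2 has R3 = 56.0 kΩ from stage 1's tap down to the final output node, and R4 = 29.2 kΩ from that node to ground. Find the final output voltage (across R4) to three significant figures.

Stage 2 presents R3+R4 = 85200 Ω as a load on stage 1's tap.
Stage 1's lower leg becomes R2‖(R3+R4) = 3729 Ω, so V_mid = 20.9 × 3729/3879 = 20.09 V.
Stage 2 is itself unloaded: V_out = V_mid × R4/(R3+R4) = 20.09 × 29200/85200 = 6.89 V.

V_out ≈ 6.89 V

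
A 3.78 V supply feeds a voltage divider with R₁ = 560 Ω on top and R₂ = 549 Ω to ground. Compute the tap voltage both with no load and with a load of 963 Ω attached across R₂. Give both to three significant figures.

Unloaded: 1.87 V; loaded: 1.45 V

Open-circuit: V = 3.78 × 549/(560 + 549) = 1.87 V.
With the load, R₂ becomes R₂‖R_L = 349.7 Ω, so V = 3.78 × 349.7/909.7 = 1.45 V.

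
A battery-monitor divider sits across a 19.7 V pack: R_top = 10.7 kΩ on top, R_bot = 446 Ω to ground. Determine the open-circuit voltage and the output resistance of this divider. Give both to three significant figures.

V_th = 0.788 V, R_th = 428 Ω

V_th is the open-circuit tap voltage: 19.7 × 446/(10700 + 446) = 0.788 V.
With the supply zeroed, R_top and R_bot appear in parallel from the tap: R_th = R_top‖R_bot = (10700 × 446)/11150 = 428 Ω.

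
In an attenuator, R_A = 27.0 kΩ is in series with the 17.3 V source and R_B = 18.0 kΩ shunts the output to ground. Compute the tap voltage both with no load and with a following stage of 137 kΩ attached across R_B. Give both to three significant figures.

Open-circuit: V = 17.3 × 18.0/(27.0 + 18.0) = 6.92 V.
With the load, R_B becomes R_B‖R_L = 15.91 kΩ, so V = 17.3 × 15.91/42.91 = 6.41 V.

Unloaded: 6.92 V; loaded: 6.41 V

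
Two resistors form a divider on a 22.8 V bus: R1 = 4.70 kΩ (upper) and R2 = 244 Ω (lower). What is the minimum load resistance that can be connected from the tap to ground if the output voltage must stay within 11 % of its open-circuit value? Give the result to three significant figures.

R_L(min) ≈ 1.88 kΩ

Output resistance R_th = R1‖R2 = (4700 × 244)/4944 = 232.0 Ω.
The fractional drop is R_th/(R_th + R_L); requiring this ≤ 0.110 gives R_L ≥ R_th(1/0.110 − 1) = 232.0 × 8.091 = 1.88 kΩ.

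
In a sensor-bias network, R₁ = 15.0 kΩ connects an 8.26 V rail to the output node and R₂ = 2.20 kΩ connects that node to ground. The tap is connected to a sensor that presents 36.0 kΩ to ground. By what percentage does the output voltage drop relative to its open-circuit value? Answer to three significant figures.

5.06 %

The divider's output (Thévenin) resistance is R₁‖R₂ = 1.919 kΩ.
Fractional drop under load = R_th/(R_th + R_L) = 1.919 / (1.919 + 36.0) = 0.05060.
So the output falls by 5.06 %.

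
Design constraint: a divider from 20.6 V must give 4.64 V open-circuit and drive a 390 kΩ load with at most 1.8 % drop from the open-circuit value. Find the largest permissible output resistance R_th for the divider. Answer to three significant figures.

R_th ≤ 7.15 kΩ

Loading drop = R_th/(R_th + R_L) ≤ 0.0180, so R_th ≤ R_L · ε/(1−ε) = 390 kΩ × 0.0180/0.9820 = 7.15 kΩ.
(Any R1, R2 with R2/(R1+R2) = 0.225 and R1‖R2 ≤ 7.15 kΩ will meet the spec.)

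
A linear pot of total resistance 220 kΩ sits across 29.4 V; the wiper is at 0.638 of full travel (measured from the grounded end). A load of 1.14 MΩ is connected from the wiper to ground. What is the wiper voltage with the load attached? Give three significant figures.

V ≈ 18.0 V

The wiper splits the pot into (1−α)R = 79.64 kΩ above and αR = 140.4 kΩ below.
Lower section ‖ load = 125.0 kΩ.
V_wiper = 29.4 × 125.0/(79.64 + 125.0) = 18.0 V.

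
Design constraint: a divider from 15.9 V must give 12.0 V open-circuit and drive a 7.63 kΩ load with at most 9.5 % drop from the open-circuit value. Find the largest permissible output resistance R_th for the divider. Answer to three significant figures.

Loading drop = R_th/(R_th + R_L) ≤ 0.0950, so R_th ≤ R_L · ε/(1−ε) = 7.63 kΩ × 0.0950/0.9050 = 801 Ω.

R_th ≤ 801 Ω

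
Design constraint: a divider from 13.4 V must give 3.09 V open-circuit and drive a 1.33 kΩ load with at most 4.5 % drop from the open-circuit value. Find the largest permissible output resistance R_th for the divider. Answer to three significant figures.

R_th ≤ 62.7 Ω

Loading drop = R_th/(R_th + R_L) ≤ 0.0450, so R_th ≤ R_L · ε/(1−ε) = 1.33 kΩ × 0.0450/0.9550 = 62.7 Ω.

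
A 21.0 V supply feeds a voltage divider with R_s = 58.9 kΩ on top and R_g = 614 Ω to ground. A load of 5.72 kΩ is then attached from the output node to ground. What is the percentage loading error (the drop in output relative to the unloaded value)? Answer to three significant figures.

Unloaded V = 21.0 × 614/59510 = 0.21665 V.
Loaded: R_g‖R_L = 554.5 Ω, giving V = 21.0 × 554.5/59450 = 0.19585 V.
Drop = (0.21665 − 0.19585) / 0.21665 = 9.60 %.

9.60 %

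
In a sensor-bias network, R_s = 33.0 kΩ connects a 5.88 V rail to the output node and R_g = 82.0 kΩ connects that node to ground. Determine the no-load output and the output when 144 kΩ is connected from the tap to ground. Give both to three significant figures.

Open-circuit: V = 5.88 × 82.0/(33.0 + 82.0) = 4.19 V.
With the load, R_g becomes R_g‖R_L = 52.25 kΩ, so V = 5.88 × 52.25/85.25 = 3.60 V.

Unloaded: 4.19 V; loaded: 3.60 V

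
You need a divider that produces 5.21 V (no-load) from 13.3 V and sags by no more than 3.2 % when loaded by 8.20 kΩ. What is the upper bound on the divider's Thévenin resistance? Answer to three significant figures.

Loading drop = R_th/(R_th + R_L) ≤ 0.0320, so R_th ≤ R_L · ε/(1−ε) = 8.20 kΩ × 0.0320/0.9680 = 271 Ω.

R_th ≤ 271 Ω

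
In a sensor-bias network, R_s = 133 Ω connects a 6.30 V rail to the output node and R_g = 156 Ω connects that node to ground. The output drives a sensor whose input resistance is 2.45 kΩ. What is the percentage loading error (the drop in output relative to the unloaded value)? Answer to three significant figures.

2.85 %

The divider's output (Thévenin) resistance is R_s‖R_g = 71.79 Ω.
Fractional drop under load = R_th/(R_th + R_L) = 71.79 / (71.79 + 2450) = 0.02847.
So the output falls by 2.85 %.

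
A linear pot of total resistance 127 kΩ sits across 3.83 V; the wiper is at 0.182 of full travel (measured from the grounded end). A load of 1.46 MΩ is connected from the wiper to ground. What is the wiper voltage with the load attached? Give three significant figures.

V ≈ 0.688 V

The wiper splits the pot into (1−α)R = 103.9 kΩ above and αR = 23.11 kΩ below.
Lower section ‖ load = 22.75 kΩ.
V_wiper = 3.83 × 22.75/(103.9 + 22.75) = 0.688 V.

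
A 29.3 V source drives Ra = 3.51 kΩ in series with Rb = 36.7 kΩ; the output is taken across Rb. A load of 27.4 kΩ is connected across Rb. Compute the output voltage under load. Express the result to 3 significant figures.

The load sits in parallel with Rb: Rb‖R_L = (36.7 × 27.4) / (36.7 + 27.4) = 15.69 kΩ.
V_out = 29.3 × 15.69 / (3.51 + 15.69) = 29.3 × 15.69/19.20 = 23.9 V.

V_out ≈ 23.9 V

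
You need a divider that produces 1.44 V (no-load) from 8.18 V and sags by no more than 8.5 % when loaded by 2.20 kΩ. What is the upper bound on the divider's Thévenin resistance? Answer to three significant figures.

Loading drop = R_th/(R_th + R_L) ≤ 0.0850, so R_th ≤ R_L · ε/(1−ε) = 2.20 kΩ × 0.0850/0.9150 = 204 Ω.

R_th ≤ 204 Ω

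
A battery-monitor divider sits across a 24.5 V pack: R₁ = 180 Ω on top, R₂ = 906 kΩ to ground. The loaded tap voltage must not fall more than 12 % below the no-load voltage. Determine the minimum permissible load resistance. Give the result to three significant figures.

R_L(min) ≈ 1.32 kΩ

Output resistance R_th = R₁‖R₂ = (180 × 906000)/906200 = 180.0 Ω.
The fractional drop is R_th/(R_th + R_L); requiring this ≤ 0.120 gives R_L ≥ R_th(1/0.120 − 1) = 180.0 × 7.333 = 1.32 kΩ.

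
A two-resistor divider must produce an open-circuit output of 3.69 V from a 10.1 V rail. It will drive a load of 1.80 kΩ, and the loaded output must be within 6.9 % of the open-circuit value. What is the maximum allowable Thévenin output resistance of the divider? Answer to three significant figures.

Loading drop = R_th/(R_th + R_L) ≤ 0.0690, so R_th ≤ R_L · ε/(1−ε) = 1.80 kΩ × 0.0690/0.9310 = 133 Ω.
(Any R1, R2 with R2/(R1+R2) = 0.365 and R1‖R2 ≤ 133 Ω will meet the spec.)

R_th ≤ 133 Ω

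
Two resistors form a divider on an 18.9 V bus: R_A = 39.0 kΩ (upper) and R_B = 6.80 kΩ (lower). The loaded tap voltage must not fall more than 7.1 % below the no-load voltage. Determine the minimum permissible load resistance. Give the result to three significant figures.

Output resistance R_th = R_A‖R_B = (39.0 × 6.80)/45.80 = 5.790 kΩ.
The fractional drop is R_th/(R_th + R_L); requiring this ≤ 0.0710 gives R_L ≥ R_th(1/0.0710 − 1) = 5.790 × 13.08 = 75.8 kΩ.

R_L(min) ≈ 75.8 kΩ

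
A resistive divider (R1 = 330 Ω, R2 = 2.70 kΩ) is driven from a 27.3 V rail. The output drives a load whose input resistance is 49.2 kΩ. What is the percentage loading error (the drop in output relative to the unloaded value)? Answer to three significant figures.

The divider's output (Thévenin) resistance is R1‖R2 = 294.1 Ω.
Fractional drop under load = R_th/(R_th + R_L) = 294.1 / (294.1 + 49200) = 0.005941.
So the output falls by 0.594 %.

0.594 %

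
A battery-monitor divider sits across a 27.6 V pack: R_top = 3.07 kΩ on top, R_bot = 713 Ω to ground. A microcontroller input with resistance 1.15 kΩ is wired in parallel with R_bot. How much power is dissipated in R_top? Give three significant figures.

Total resistance from the source is R_top + (R_bot‖R_L) = 3510 Ω, so I = 27.6/3510 Ω = 7.863 mA.
P = I²·R_top = (7.863 mA)² × 3.07 kΩ = 190 mW.

P ≈ 190 mW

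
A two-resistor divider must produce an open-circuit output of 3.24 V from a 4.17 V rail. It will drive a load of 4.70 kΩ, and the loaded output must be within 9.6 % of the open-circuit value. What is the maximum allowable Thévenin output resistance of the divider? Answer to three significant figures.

Loading drop = R_th/(R_th + R_L) ≤ 0.0960, so R_th ≤ R_L · ε/(1−ε) = 4.70 kΩ × 0.0960/0.9040 = 499 Ω.

R_th ≤ 499 Ω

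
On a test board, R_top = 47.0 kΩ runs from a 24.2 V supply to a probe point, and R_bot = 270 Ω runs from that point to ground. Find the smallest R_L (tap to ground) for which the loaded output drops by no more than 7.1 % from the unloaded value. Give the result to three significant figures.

R_L(min) ≈ 3.51 kΩ

Output resistance R_th = R_top‖R_bot = (47000 × 270)/47270 = 268.5 Ω.
The fractional drop is R_th/(R_th + R_L); requiring this ≤ 0.0710 gives R_L ≥ R_th(1/0.0710 − 1) = 268.5 × 13.08 = 3.51 kΩ.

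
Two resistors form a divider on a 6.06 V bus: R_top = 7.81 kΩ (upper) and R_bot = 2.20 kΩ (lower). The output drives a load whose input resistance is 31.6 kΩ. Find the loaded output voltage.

V_out ≈ 1.26 V

The load sits in parallel with R_bot: R_bot‖R_L = (2.20 × 31.6) / (2.20 + 31.6) = 2.057 kΩ.
V_out = 6.06 × 2.057 / (7.81 + 2.057) = 6.06 × 2.057/9.867 = 1.26 V.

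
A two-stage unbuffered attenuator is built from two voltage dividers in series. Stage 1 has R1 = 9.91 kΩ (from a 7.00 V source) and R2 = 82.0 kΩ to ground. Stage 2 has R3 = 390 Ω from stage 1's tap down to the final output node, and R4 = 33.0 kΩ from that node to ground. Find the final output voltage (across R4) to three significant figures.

V_out ≈ 4.88 V

Stage 2 presents R3+R4 = 33390 Ω as a load on stage 1's tap.
Stage 1's lower leg becomes R2‖(R3+R4) = 23730 Ω, so V_mid = 7.00 × 23730/33640 = 4.938 V.
Stage 2 is itself unloaded: V_out = V_mid × R4/(R3+R4) = 4.938 × 33000/33390 = 4.88 V.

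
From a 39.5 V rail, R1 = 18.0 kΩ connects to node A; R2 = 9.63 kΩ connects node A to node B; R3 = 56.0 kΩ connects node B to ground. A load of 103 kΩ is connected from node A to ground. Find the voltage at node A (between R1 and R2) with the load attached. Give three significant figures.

V ≈ 27.3 V

Below node A the series string R2+R3 = 65.63 kΩ sits in parallel with the 103 kΩ load: 40.09 kΩ.
V_A = 39.5 × 40.09/(18.0 + 40.09) = 27.3 V.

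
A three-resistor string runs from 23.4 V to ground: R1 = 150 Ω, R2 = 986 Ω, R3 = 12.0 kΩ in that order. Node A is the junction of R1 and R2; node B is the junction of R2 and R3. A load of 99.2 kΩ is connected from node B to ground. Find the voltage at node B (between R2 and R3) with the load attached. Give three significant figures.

V ≈ 21.2 V

At node B, R3 is in parallel with the load: R3‖R_L = 10710 Ω.
Below node A the resistance is R2 + (R3‖R_L) = 11690 Ω, so V_A = 23.4 × 11690/11840 = 23.10 V.
Then V_B = V_A × (R3‖R_L)/(R2 + R3‖R_L) = 23.10 × 10710/11690 = 21.2 V.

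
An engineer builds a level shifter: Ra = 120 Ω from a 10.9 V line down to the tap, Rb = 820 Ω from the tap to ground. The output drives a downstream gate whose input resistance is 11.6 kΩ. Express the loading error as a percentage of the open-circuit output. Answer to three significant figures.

0.894 %

The divider's output (Thévenin) resistance is Ra‖Rb = 104.7 Ω.
Fractional drop under load = R_th/(R_th + R_L) = 104.7 / (104.7 + 11600) = 0.008944.
So the output falls by 0.894 %.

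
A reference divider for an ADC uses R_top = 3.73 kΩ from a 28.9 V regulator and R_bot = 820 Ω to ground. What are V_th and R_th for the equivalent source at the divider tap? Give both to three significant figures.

V_th is the open-circuit tap voltage: 28.9 × 820/(3730 + 820) = 5.21 V.
With the supply zeroed, R_top and R_bot appear in parallel from the tap: R_th = R_top‖R_bot = (3730 × 820)/4550 = 672 Ω.

V_th = 5.21 V, R_th = 672 Ω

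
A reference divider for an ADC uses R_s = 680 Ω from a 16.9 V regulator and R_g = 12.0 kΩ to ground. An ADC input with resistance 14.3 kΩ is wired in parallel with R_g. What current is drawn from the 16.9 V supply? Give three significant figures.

R_g‖R_L = 6525 Ω, so the source sees R_s + R_g‖R_L = 7205 Ω.
I = 16.9 V / 7205 Ω = 2.35 mA.

I ≈ 2.35 mA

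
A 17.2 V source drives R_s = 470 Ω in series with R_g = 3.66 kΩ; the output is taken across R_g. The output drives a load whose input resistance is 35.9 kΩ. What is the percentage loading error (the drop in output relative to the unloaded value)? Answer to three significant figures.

The divider's output (Thévenin) resistance is R_s‖R_g = 416.5 Ω.
Fractional drop under load = R_th/(R_th + R_L) = 416.5 / (416.5 + 35900) = 0.01147.
So the output falls by 1.15 %.

1.15 %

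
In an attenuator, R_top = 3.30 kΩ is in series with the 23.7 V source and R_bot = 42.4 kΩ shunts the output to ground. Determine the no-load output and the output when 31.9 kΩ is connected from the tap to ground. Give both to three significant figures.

Unloaded: 22.0 V; loaded: 20.1 V

Open-circuit: V = 23.7 × 42.4/(3.30 + 42.4) = 22.0 V.
With the load, R_bot becomes R_bot‖R_L = 18.20 kΩ, so V = 23.7 × 18.20/21.50 = 20.1 V.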